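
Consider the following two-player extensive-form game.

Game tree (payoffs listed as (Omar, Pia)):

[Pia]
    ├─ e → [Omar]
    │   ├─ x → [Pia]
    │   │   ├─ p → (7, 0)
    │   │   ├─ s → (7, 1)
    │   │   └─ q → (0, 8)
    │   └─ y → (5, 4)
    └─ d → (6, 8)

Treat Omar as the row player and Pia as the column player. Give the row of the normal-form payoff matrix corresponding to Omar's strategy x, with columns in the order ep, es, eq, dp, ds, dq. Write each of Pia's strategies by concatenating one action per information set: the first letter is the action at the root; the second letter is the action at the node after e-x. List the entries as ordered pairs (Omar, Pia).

vs ep: Pia plays e → Omar plays x at [e] → Pia plays p at [e-x] → (7, 0)
vs es: Pia plays e → Omar plays x at [e] → Pia plays s at [e-x] → (7, 1)
vs eq: Pia plays e → Omar plays x at [e] → Pia plays q at [e-x] → (0, 8)
vs dp: Pia plays d → (6, 8)
vs ds: Pia plays d → (6, 8)
vs dq: Pia plays d → (6, 8)

(7,0) (7,1) (0,8) (6,8) (6,8) (6,8)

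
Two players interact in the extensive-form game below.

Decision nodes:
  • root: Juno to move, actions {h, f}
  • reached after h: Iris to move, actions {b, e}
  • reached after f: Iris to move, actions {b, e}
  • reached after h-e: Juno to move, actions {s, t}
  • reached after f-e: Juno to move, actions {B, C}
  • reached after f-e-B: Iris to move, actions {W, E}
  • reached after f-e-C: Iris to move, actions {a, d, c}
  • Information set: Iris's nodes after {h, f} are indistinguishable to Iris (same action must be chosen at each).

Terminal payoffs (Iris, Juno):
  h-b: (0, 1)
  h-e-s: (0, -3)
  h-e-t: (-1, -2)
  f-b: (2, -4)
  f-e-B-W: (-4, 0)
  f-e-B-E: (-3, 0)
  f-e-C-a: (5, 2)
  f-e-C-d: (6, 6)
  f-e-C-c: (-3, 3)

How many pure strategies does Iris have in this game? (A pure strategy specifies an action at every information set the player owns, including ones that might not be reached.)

Iris owns the information set {h, f} with actions {b, e} — two choices.
Iris owns the node after f-e-B with actions {W, E} — two choices.
Iris owns the node after f-e-C with actions {a, d, c} — three choices.
A pure strategy fixes one action at each information set independently, so the count is the product 2 × 2 × 3 = 12.

12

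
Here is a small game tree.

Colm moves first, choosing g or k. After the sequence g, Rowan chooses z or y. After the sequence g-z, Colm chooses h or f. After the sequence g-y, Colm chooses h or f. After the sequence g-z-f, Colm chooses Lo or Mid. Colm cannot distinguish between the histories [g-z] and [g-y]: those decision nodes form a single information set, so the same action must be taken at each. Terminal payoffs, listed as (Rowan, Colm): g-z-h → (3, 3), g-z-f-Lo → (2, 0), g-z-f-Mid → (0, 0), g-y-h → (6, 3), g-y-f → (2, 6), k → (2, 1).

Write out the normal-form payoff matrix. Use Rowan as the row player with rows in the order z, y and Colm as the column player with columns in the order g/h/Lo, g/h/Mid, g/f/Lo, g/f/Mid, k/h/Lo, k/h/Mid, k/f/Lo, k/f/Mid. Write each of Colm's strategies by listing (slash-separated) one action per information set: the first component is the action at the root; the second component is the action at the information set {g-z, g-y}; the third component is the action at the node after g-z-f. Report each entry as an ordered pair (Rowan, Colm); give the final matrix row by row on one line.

       g/h/Lo  g/h/Mid   g/f/Lo  g/f/Mid   k/h/Lo  k/h/Mid   k/f/Lo  k/f/Mid
   z    (3,3)    (3,3)    (2,0)    (0,0)    (2,1)    (2,1)    (2,1)    (2,1)
   y    (6,3)    (6,3)    (2,6)    (2,6)    (2,1)    (2,1)    (2,1)    (2,1)

z: (3,3) (3,3) (2,0) (0,0) (2,1) (2,1) (2,1) (2,1) | y: (6,3) (6,3) (2,6) (2,6) (2,1) (2,1) (2,1) (2,1)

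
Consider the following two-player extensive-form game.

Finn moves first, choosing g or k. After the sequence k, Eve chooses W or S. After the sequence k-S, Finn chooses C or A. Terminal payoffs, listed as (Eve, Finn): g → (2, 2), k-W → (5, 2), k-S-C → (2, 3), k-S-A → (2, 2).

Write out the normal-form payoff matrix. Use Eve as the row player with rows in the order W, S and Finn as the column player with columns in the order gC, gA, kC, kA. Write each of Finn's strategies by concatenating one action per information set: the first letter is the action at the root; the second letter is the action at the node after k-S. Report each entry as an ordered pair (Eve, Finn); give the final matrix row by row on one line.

W: (2,2) (2,2) (5,2) (5,2) | S: (2,2) (2,2) (2,3) (2,2)

           gC       gA       kC       kA
   W    (2,2)    (2,2)    (5,2)    (5,2)
   S    (2,2)    (2,2)    (2,3)    (2,2)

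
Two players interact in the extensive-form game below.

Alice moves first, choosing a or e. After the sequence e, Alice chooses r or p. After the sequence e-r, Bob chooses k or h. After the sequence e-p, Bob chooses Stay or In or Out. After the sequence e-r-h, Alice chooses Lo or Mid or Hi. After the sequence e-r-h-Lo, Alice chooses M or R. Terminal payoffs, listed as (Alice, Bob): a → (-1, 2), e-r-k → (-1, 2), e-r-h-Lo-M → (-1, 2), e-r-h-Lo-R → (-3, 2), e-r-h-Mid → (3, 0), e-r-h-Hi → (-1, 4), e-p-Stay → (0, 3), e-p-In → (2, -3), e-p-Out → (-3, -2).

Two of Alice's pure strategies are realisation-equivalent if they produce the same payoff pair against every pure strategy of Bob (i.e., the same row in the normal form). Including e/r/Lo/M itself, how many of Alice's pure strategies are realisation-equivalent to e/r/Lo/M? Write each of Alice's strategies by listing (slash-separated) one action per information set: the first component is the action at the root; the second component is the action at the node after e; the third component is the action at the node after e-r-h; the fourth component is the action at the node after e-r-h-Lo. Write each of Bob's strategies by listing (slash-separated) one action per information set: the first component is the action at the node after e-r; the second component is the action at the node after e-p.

Row for e/r/Lo/M (columns k/Stay, k/In, k/Out, h/Stay, h/In, h/Out): (-1,2) (-1,2) (-1,2) (-1,2) (-1,2) (-1,2).
Every one of Alice's information sets is on the play path for some reply by Bob when Alice follows e/r/Lo/M.
Even so, a/r/Lo/M, a/r/Lo/R, a/r/Mid/M, a/r/Mid/R, a/r/Hi/M, a/r/Hi/R, a/p/Lo/M, a/p/Lo/R, a/p/Mid/M, a/p/Mid/R, a/p/Hi/M, a/p/Hi/R happen to produce the same payoff in every column — so 13 strategies share this row.

13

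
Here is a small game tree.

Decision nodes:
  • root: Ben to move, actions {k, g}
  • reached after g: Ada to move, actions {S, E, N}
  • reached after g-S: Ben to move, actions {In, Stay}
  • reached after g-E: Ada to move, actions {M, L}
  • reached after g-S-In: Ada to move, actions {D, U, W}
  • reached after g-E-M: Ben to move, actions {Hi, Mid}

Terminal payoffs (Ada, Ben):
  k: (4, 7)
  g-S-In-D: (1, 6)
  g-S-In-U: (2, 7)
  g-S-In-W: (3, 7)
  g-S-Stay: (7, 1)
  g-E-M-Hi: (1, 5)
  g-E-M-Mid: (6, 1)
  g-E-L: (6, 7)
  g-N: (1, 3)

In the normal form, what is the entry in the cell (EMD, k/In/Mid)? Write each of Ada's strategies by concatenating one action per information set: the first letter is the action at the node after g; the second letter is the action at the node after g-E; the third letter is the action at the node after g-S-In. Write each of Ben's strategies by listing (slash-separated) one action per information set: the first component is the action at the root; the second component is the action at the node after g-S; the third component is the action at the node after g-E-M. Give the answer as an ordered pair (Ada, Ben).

(4, 7)

Trace the play path from the root:
  Ben plays k
→ terminal payoff (4, 7).
(Ada's choice at the node after g is never reached on this path, so it doesn't affect the outcome.)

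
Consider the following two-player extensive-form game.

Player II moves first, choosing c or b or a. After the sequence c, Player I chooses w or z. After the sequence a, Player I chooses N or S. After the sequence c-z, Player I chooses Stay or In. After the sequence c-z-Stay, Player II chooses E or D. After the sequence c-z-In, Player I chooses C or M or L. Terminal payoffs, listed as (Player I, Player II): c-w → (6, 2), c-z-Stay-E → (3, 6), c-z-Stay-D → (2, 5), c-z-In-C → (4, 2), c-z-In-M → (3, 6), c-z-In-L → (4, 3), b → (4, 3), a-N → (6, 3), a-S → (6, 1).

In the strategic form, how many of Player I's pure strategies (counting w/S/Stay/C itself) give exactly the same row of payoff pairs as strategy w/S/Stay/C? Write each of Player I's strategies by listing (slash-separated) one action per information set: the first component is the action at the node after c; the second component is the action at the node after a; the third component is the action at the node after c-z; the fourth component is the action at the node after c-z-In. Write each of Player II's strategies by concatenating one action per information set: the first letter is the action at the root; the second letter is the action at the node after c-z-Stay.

Row for w/S/Stay/C (columns cE, cD, bE, bD, aE, aD): (6,2) (6,2) (4,3) (4,3) (6,1) (6,1).
Under w/S/Stay/C, Player I's choice at the node after c-z and at the node after c-z-In can never be reached regardless of what Player II does, so varying those choices leaves every outcome unchanged.
Holding the reachable choices fixed and varying the unreachable ones freely already gives 2 × 3 = 6 equivalent strategies.
No other strategy reproduces this row, so those 6 are the full class: w/S/Stay/C, w/S/Stay/M, w/S/Stay/L, w/S/In/C, w/S/In/M, w/S/In/L.

6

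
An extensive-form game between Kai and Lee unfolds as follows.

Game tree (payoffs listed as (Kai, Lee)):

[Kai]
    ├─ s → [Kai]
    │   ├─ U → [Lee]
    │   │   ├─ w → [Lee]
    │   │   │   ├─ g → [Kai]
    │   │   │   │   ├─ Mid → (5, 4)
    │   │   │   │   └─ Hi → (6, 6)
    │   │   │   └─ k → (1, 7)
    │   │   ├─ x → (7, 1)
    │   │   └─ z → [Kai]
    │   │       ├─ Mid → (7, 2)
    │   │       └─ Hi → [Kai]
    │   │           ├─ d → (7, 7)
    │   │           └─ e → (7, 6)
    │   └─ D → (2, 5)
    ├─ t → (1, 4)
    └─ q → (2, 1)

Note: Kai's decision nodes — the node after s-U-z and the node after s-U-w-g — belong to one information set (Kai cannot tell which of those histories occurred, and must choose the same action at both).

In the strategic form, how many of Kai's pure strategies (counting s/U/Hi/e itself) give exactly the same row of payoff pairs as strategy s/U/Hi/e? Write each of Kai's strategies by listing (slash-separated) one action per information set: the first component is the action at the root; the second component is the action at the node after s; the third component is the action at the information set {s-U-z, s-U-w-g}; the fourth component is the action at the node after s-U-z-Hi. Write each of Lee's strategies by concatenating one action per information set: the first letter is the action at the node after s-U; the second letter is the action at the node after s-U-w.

Row for s/U/Hi/e (columns wg, wk, xg, xk, zg, zk): (6,6) (1,7) (7,1) (7,1) (7,6) (7,6).
Every one of Kai's information sets is on the play path for some reply by Lee when Kai follows s/U/Hi/e.
Changing the action at any of them therefore changes at least one column, so only s/U/Hi/e itself gives this row.

1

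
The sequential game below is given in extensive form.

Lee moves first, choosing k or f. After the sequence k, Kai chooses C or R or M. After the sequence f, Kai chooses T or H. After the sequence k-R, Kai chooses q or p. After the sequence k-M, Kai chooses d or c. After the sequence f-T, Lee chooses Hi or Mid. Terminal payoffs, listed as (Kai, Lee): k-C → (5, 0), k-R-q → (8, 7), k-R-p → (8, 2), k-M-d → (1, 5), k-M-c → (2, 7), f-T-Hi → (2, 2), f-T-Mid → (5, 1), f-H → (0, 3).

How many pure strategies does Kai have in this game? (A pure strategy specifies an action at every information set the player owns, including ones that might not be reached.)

Kai owns the node after k with actions {C, R, M} — three choices.
Kai owns the node after f with actions {T, H} — two choices.
Kai owns the node after k-R with actions {q, p} — two choices.
Kai owns the node after k-M with actions {d, c} — two choices.
A pure strategy fixes one action at each information set independently, so the count is the product 3 × 2 × 2 × 2 = 24.

24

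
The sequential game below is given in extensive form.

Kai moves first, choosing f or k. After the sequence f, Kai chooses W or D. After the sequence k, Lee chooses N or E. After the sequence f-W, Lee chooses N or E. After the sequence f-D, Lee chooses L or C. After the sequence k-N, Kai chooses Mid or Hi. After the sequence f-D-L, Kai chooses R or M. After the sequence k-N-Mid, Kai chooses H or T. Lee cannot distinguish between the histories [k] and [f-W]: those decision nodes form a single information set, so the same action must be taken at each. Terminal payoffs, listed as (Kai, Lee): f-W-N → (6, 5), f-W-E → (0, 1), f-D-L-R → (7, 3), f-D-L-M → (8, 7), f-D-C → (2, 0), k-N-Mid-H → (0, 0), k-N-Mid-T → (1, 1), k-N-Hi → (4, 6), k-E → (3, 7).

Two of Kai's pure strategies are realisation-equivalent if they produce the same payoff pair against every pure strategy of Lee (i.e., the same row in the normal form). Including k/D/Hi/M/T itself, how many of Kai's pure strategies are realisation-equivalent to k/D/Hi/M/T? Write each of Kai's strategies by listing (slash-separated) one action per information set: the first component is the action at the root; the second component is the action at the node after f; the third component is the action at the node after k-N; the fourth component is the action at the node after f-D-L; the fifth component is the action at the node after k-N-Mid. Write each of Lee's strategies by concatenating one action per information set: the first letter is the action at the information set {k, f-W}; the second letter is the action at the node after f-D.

Row for k/D/Hi/M/T (columns NL, NC, EL, EC): (4,6) (4,6) (3,7) (3,7).
Under k/D/Hi/M/T, Kai's choice at the node after f and at the node after f-D-L and at the node after k-N-Mid can never be reached regardless of what Lee does, so varying those choices leaves every outcome unchanged.
Holding the reachable choices fixed and varying the unreachable ones freely already gives 2 × 2 × 2 = 8 equivalent strategies.
No other strategy reproduces this row, so those 8 are the full class: k/W/Hi/R/H, k/W/Hi/R/T, k/W/Hi/M/H, k/W/Hi/M/T, k/D/Hi/R/H, k/D/Hi/R/T, k/D/Hi/M/H, k/D/Hi/M/T.

8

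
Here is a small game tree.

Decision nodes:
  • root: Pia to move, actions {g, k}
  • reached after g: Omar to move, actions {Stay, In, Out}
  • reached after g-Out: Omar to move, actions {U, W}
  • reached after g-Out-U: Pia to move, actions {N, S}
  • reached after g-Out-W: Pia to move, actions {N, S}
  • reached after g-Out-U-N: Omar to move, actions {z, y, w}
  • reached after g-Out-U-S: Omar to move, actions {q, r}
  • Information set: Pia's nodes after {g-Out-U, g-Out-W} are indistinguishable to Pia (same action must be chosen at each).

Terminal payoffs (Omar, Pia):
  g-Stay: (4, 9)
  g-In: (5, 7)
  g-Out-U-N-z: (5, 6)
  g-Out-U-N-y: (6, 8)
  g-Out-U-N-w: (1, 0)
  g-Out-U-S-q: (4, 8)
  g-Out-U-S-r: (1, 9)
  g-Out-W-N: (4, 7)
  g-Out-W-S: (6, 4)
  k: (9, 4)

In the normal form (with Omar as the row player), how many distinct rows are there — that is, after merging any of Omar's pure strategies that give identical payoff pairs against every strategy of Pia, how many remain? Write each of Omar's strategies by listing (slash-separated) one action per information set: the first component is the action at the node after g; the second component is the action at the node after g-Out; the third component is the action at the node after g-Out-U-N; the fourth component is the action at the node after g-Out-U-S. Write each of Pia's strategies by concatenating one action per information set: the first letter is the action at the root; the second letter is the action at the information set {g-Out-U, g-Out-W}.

Omar has 36 pure strategies: Stay/U/z/q, Stay/U/z/r, Stay/U/y/q, Stay/U/y/r, Stay/U/w/q, Stay/U/w/r, Stay/W/z/q, Stay/W/z/r, Stay/W/y/q, Stay/W/y/r, Stay/W/w/q, Stay/W/w/r, In/U/z/q, In/U/z/r, In/U/y/q, In/U/y/r, In/U/w/q, In/U/w/r, In/W/z/q, In/W/z/r, In/W/y/q, In/W/y/r, In/W/w/q, In/W/w/r, Out/U/z/q, Out/U/z/r, Out/U/y/q, Out/U/y/r, Out/U/w/q, Out/U/w/r, Out/W/z/q, Out/W/z/r, Out/W/y/q, Out/W/y/r, Out/W/w/q, Out/W/w/r. Columns: gN, gS, kN, kS.
{Stay/U/z/q, Stay/U/z/r, Stay/U/y/q, Stay/U/y/r, Stay/U/w/q, Stay/U/w/r, Stay/W/z/q, Stay/W/z/r, Stay/W/y/q, Stay/W/y/r, Stay/W/w/q, Stay/W/w/r} → row (4,9) (4,9) (9,4) (9,4)
{In/U/z/q, In/U/z/r, In/U/y/q, In/U/y/r, In/U/w/q, In/U/w/r, In/W/z/q, In/W/z/r, In/W/y/q, In/W/y/r, In/W/w/q, In/W/w/r} → row (5,7) (5,7) (9,4) (9,4)
{Out/U/z/q} → row (5,6) (4,8) (9,4) (9,4)
{Out/U/z/r} → row (5,6) (1,9) (9,4) (9,4)
{Out/U/y/q} → row (6,8) (4,8) (9,4) (9,4)
{Out/U/y/r} → row (6,8) (1,9) (9,4) (9,4)
{Out/U/w/q} → row (1,0) (4,8) (9,4) (9,4)
{Out/U/w/r} → row (1,0) (1,9) (9,4) (9,4)
{Out/W/z/q, Out/W/z/r, Out/W/y/q, Out/W/y/r, Out/W/w/q, Out/W/w/r} → row (4,7) (6,4) (9,4) (9,4)
That's 9 distinct rows out of 36 strategies.

9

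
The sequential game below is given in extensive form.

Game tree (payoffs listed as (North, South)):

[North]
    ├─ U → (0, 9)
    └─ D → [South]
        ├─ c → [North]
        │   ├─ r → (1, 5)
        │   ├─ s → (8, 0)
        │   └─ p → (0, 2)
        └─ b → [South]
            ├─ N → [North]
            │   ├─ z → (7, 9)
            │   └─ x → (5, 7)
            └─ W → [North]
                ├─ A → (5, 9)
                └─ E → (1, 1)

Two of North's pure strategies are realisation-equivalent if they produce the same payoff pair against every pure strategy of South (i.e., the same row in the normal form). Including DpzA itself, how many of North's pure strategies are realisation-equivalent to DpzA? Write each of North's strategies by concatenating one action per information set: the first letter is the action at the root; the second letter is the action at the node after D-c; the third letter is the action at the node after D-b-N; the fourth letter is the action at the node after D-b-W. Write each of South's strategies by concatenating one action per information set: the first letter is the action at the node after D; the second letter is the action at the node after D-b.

1

Row for DpzA (columns cN, cW, bN, bW): (0,2) (0,2) (7,9) (5,9).
Every one of North's information sets is on the play path for some reply by South when North follows DpzA.
Changing the action at any of them therefore changes at least one column, so only DpzA itself gives this row.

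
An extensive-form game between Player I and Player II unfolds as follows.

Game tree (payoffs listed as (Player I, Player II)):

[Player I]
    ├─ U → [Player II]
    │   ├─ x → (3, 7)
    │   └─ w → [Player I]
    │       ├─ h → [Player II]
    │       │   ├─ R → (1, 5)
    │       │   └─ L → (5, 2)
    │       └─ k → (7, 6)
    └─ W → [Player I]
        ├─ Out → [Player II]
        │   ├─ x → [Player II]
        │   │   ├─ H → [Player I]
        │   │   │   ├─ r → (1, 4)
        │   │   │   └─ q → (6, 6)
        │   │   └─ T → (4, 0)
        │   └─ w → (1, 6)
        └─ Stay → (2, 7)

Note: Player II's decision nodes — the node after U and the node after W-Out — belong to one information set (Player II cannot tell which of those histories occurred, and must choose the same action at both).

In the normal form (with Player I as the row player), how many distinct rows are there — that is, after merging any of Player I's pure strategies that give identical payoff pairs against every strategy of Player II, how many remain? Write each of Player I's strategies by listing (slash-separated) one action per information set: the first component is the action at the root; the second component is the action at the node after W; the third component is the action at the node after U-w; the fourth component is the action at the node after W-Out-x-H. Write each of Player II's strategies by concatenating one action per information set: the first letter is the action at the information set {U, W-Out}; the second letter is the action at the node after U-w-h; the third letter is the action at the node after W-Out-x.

Player I has 16 pure strategies: U/Out/h/r, U/Out/h/q, U/Out/k/r, U/Out/k/q, U/Stay/h/r, U/Stay/h/q, U/Stay/k/r, U/Stay/k/q, W/Out/h/r, W/Out/h/q, W/Out/k/r, W/Out/k/q, W/Stay/h/r, W/Stay/h/q, W/Stay/k/r, W/Stay/k/q. Columns: xRH, xRT, xLH, xLT, wRH, wRT, wLH, wLT.
{U/Out/h/r, U/Out/h/q, U/Stay/h/r, U/Stay/h/q} → row (3,7) (3,7) (3,7) (3,7) (1,5) (1,5) (5,2) (5,2)
{U/Out/k/r, U/Out/k/q, U/Stay/k/r, U/Stay/k/q} → row (3,7) (3,7) (3,7) (3,7) (7,6) (7,6) (7,6) (7,6)
{W/Out/h/r, W/Out/k/r} → row (1,4) (4,0) (1,4) (4,0) (1,6) (1,6) (1,6) (1,6)
{W/Out/h/q, W/Out/k/q} → row (6,6) (4,0) (6,6) (4,0) (1,6) (1,6) (1,6) (1,6)
{W/Stay/h/r, W/Stay/h/q, W/Stay/k/r, W/Stay/k/q} → row (2,7) (2,7) (2,7) (2,7) (2,7) (2,7) (2,7) (2,7)
That's 5 distinct rows out of 16 strategies.

5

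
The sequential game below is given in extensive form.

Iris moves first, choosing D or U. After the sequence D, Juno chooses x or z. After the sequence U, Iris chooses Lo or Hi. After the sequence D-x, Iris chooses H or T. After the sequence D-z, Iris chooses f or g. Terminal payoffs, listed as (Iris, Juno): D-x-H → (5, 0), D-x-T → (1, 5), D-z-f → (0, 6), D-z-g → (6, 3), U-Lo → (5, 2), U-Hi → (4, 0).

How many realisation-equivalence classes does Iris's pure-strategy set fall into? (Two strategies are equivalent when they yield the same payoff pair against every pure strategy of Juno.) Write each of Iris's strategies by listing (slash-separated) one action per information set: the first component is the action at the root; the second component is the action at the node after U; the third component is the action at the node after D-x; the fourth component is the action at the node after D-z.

Iris has 16 pure strategies: D/Lo/H/f, D/Lo/H/g, D/Lo/T/f, D/Lo/T/g, D/Hi/H/f, D/Hi/H/g, D/Hi/T/f, D/Hi/T/g, U/Lo/H/f, U/Lo/H/g, U/Lo/T/f, U/Lo/T/g, U/Hi/H/f, U/Hi/H/g, U/Hi/T/f, U/Hi/T/g. Columns: x, z.
{D/Lo/H/f, D/Hi/H/f} → row (5,0) (0,6)
{D/Lo/H/g, D/Hi/H/g} → row (5,0) (6,3)
{D/Lo/T/f, D/Hi/T/f} → row (1,5) (0,6)
{D/Lo/T/g, D/Hi/T/g} → row (1,5) (6,3)
{U/Lo/H/f, U/Lo/H/g, U/Lo/T/f, U/Lo/T/g} → row (5,2) (5,2)
{U/Hi/H/f, U/Hi/H/g, U/Hi/T/f, U/Hi/T/g} → row (4,0) (4,0)
That's 6 distinct rows out of 16 strategies.

6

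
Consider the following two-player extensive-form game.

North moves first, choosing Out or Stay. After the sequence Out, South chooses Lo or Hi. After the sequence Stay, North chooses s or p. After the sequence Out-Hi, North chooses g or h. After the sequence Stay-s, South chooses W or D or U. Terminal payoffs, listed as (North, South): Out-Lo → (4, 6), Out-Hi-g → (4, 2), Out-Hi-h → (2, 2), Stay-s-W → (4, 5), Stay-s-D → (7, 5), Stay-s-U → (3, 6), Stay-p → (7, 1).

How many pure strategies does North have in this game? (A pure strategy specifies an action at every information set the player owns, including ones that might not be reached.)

North owns the root with actions {Out, Stay} — two choices.
North owns the node after Stay with actions {s, p} — two choices.
North owns the node after Out-Hi with actions {g, h} — two choices.
A pure strategy fixes one action at each information set independently, so the count is the product 2 × 2 × 2 = 8.
(For reference, South has 6 pure strategies, giving a 8×6 normal-form matrix.)

8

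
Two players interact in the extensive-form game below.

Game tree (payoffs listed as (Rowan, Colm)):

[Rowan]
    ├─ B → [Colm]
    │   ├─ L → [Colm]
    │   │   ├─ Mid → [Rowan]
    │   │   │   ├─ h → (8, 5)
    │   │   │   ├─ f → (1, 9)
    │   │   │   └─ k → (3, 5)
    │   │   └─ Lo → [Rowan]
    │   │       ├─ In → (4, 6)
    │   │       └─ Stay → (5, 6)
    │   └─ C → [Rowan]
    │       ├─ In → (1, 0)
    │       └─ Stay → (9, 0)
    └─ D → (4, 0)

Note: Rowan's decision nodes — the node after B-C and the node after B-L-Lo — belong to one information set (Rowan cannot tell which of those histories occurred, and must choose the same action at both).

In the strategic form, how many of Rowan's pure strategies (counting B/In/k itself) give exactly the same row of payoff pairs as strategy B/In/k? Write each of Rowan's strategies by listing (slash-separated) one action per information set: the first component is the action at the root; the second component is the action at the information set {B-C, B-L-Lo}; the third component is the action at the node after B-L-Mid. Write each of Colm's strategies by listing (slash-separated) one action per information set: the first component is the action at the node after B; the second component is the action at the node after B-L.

Row for B/In/k (columns L/Mid, L/Lo, C/Mid, C/Lo): (3,5) (4,6) (1,0) (1,0).
Every one of Rowan's information sets is on the play path for some reply by Colm when Rowan follows B/In/k.
Changing the action at any of them therefore changes at least one column, so only B/In/k itself gives this row.

1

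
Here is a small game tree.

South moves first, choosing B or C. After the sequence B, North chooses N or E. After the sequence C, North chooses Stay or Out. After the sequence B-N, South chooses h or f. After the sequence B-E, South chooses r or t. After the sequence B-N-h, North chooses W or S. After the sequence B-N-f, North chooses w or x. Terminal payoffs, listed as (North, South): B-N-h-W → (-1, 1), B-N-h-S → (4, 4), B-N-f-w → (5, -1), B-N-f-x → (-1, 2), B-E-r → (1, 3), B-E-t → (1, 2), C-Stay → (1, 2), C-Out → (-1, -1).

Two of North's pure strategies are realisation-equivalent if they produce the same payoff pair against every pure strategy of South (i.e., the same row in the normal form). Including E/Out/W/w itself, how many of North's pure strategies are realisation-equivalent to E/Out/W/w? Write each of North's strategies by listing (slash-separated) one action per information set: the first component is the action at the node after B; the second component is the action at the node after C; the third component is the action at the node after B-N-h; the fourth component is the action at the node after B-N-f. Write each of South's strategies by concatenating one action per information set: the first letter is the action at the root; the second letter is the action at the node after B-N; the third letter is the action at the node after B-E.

Row for E/Out/W/w (columns Bhr, Bht, Bfr, Bft, Chr, Cht, Cfr, Cft): (1,3) (1,2) (1,3) (1,2) (-1,-1) (-1,-1) (-1,-1) (-1,-1).
Under E/Out/W/w, North's choice at the node after B-N-h and at the node after B-N-f can never be reached regardless of what South does, so varying those choices leaves every outcome unchanged.
Holding the reachable choices fixed and varying the unreachable ones freely already gives 2 × 2 = 4 equivalent strategies.
No other strategy reproduces this row, so those 4 are the full class: E/Out/W/w, E/Out/W/x, E/Out/S/w, E/Out/S/x.

4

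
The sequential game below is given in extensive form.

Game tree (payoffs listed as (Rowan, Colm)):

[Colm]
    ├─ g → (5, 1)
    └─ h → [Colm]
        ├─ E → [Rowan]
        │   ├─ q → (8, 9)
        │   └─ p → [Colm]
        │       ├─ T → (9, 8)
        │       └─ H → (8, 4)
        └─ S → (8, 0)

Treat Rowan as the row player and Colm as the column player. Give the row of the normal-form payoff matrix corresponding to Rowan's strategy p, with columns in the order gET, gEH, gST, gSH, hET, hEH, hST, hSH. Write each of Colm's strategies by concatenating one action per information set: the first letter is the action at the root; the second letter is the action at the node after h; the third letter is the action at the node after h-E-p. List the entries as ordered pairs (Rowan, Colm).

vs gET: Colm plays g → (5, 1)
vs gEH: Colm plays g → (5, 1)
vs gST: Colm plays g → (5, 1)
vs gSH: Colm plays g → (5, 1)
vs hET: Colm plays h → Colm plays E at [h] → Rowan plays p at [h-E] → Colm plays T at [h-E-p] → (9, 8)
vs hEH: Colm plays h → Colm plays E at [h] → Rowan plays p at [h-E] → Colm plays H at [h-E-p] → (8, 4)
vs hST: Colm plays h → Colm plays S at [h] → (8, 0)
vs hSH: Colm plays h → Colm plays S at [h] → (8, 0)

(5,1) (5,1) (5,1) (5,1) (9,8) (8,4) (8,0) (8,0)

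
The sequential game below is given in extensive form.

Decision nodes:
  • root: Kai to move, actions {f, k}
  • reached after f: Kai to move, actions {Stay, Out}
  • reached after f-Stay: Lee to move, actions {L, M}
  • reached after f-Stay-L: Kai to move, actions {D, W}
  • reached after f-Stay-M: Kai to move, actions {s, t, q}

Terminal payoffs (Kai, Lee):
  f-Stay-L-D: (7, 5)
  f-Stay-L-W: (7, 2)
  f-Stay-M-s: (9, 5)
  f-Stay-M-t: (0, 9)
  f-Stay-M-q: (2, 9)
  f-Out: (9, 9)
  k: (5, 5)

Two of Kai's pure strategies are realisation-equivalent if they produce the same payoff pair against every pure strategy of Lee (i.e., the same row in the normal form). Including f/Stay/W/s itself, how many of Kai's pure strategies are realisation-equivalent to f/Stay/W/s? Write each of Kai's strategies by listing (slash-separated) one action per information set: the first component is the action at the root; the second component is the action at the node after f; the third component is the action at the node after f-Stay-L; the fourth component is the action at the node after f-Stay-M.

Row for f/Stay/W/s (columns L, M): (7,2) (9,5).
Every one of Kai's information sets is on the play path for some reply by Lee when Kai follows f/Stay/W/s.
Changing the action at any of them therefore changes at least one column, so only f/Stay/W/s itself gives this row.

1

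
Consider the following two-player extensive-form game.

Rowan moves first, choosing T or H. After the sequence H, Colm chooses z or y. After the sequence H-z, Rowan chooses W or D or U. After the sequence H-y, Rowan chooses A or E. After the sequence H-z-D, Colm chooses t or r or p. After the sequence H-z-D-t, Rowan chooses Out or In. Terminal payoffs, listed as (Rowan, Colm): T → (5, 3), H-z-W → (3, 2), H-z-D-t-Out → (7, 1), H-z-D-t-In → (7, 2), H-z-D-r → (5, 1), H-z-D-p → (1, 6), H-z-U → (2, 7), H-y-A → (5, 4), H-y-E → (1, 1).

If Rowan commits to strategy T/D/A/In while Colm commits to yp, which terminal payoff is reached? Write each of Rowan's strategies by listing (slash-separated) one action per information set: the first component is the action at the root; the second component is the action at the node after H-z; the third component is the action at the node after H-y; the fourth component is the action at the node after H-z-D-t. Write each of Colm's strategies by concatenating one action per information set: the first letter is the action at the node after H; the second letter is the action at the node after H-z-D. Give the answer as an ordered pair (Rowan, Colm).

(5, 3)

Trace the play path from the root:
  Rowan plays T
→ terminal payoff (5, 3).
(Rowan's choice at the node after H-z is never reached on this path, so it doesn't affect the outcome.)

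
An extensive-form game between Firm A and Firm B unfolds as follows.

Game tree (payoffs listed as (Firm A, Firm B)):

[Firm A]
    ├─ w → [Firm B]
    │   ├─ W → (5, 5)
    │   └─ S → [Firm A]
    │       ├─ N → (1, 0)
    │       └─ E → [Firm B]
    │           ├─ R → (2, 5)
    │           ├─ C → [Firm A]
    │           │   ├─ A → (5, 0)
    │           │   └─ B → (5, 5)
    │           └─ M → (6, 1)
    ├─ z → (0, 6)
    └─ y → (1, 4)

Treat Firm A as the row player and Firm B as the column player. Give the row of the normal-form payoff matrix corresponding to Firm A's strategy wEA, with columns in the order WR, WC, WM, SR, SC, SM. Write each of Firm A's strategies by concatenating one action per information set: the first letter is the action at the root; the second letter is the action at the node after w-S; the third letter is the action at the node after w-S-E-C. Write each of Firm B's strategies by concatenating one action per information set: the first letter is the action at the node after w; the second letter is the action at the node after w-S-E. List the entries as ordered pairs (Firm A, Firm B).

(5,5) (5,5) (5,5) (2,5) (5,0) (6,1)

vs WR: Firm A plays w → Firm B plays W at [w] → (5, 5)
vs WC: Firm A plays w → Firm B plays W at [w] → (5, 5)
vs WM: Firm A plays w → Firm B plays W at [w] → (5, 5)
vs SR: Firm A plays w → Firm B plays S at [w] → Firm A plays E at [w-S] → Firm B plays R at [w-S-E] → (2, 5)
vs SC: Firm A plays w → Firm B plays S at [w] → Firm A plays E at [w-S] → Firm B plays C at [w-S-E] → Firm A plays A at [w-S-E-C] → (5, 0)
vs SM: Firm A plays w → Firm B plays S at [w] → Firm A plays E at [w-S] → Firm B plays M at [w-S-E] → (6, 1)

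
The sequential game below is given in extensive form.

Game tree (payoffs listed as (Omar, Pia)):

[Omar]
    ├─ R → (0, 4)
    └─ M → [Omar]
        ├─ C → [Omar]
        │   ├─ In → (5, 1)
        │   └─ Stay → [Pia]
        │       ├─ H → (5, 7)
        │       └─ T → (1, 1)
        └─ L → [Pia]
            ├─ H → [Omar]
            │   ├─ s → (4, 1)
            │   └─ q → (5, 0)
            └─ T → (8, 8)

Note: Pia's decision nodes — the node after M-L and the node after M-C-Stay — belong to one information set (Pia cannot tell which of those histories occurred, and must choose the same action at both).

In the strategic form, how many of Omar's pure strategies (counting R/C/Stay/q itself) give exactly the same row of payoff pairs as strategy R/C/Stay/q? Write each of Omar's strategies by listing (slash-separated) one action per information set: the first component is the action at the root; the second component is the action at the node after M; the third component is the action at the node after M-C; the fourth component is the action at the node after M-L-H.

Row for R/C/Stay/q (columns H, T): (0,4) (0,4).
Under R/C/Stay/q, Omar's choice at the node after M and at the node after M-C and at the node after M-L-H can never be reached regardless of what Pia does, so varying those choices leaves every outcome unchanged.
Holding the reachable choices fixed and varying the unreachable ones freely already gives 2 × 2 × 2 = 8 equivalent strategies.
No other strategy reproduces this row, so those 8 are the full class: R/C/In/s, R/C/In/q, R/C/Stay/s, R/C/Stay/q, R/L/In/s, R/L/In/q, R/L/Stay/s, R/L/Stay/q.

8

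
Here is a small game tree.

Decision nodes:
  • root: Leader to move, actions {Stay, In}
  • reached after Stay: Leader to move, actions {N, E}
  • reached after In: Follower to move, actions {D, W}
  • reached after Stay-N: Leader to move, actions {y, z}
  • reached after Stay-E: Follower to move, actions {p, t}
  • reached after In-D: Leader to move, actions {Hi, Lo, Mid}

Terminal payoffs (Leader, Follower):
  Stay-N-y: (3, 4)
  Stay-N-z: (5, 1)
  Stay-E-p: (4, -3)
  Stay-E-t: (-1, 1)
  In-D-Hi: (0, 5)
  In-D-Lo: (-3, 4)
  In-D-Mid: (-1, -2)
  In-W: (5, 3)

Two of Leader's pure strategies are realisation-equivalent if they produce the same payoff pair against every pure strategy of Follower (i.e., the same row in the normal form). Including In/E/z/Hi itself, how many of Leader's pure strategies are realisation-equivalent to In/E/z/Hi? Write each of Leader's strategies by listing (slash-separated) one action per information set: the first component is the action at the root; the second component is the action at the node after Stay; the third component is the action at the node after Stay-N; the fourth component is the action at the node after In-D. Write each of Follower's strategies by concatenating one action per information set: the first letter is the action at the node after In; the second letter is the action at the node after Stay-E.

Row for In/E/z/Hi (columns Dp, Dt, Wp, Wt): (0,5) (0,5) (5,3) (5,3).
Under In/E/z/Hi, Leader's choice at the node after Stay and at the node after Stay-N can never be reached regardless of what Follower does, so varying those choices leaves every outcome unchanged.
Holding the reachable choices fixed and varying the unreachable ones freely already gives 2 × 2 = 4 equivalent strategies.
No other strategy reproduces this row, so those 4 are the full class: In/N/y/Hi, In/N/z/Hi, In/E/y/Hi, In/E/z/Hi.

4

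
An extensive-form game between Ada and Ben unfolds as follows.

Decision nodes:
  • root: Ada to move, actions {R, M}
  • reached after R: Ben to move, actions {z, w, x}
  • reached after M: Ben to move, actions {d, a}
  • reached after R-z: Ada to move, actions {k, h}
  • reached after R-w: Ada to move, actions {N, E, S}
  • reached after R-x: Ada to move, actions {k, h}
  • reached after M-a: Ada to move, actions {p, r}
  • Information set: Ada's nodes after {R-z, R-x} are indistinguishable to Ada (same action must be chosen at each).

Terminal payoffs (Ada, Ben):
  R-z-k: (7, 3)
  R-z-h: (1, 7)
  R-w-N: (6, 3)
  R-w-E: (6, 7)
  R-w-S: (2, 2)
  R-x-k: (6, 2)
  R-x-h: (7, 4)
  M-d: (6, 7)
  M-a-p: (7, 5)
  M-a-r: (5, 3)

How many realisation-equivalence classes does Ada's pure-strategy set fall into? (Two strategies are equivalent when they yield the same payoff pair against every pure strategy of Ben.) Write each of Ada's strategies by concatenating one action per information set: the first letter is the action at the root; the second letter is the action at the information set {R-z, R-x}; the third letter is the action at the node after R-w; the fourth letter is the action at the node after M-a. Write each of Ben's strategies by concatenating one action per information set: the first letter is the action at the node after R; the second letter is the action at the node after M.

8

Ada has 24 pure strategies: RkNp, RkNr, RkEp, RkEr, RkSp, RkSr, RhNp, RhNr, RhEp, RhEr, RhSp, RhSr, MkNp, MkNr, MkEp, MkEr, MkSp, MkSr, MhNp, MhNr, MhEp, MhEr, MhSp, MhSr. Columns: zd, za, wd, wa, xd, xa.
{RkNp, RkNr} → row (7,3) (7,3) (6,3) (6,3) (6,2) (6,2)
{RkEp, RkEr} → row (7,3) (7,3) (6,7) (6,7) (6,2) (6,2)
{RkSp, RkSr} → row (7,3) (7,3) (2,2) (2,2) (6,2) (6,2)
{RhNp, RhNr} → row (1,7) (1,7) (6,3) (6,3) (7,4) (7,4)
{RhEp, RhEr} → row (1,7) (1,7) (6,7) (6,7) (7,4) (7,4)
{RhSp, RhSr} → row (1,7) (1,7) (2,2) (2,2) (7,4) (7,4)
{MkNp, MkEp, MkSp, MhNp, MhEp, MhSp} → row (6,7) (7,5) (6,7) (7,5) (6,7) (7,5)
{MkNr, MkEr, MkSr, MhNr, MhEr, MhSr} → row (6,7) (5,3) (6,7) (5,3) (6,7) (5,3)
That's 8 distinct rows out of 24 strategies.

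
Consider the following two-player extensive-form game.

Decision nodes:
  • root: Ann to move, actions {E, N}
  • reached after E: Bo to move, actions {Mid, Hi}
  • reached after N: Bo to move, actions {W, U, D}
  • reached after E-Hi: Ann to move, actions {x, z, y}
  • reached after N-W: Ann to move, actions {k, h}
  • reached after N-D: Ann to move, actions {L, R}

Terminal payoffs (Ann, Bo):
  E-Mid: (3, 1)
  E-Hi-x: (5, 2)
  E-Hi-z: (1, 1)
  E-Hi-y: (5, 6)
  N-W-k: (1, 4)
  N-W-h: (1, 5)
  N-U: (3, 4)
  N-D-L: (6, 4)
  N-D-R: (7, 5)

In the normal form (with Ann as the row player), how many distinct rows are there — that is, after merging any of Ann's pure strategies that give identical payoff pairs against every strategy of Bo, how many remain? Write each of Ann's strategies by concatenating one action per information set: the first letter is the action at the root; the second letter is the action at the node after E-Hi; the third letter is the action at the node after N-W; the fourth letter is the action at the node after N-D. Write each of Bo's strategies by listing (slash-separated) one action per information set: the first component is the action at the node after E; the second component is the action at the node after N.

Ann has 24 pure strategies: ExkL, ExkR, ExhL, ExhR, EzkL, EzkR, EzhL, EzhR, EykL, EykR, EyhL, EyhR, NxkL, NxkR, NxhL, NxhR, NzkL, NzkR, NzhL, NzhR, NykL, NykR, NyhL, NyhR. Columns: Mid/W, Mid/U, Mid/D, Hi/W, Hi/U, Hi/D.
{ExkL, ExkR, ExhL, ExhR} → row (3,1) (3,1) (3,1) (5,2) (5,2) (5,2)
{EzkL, EzkR, EzhL, EzhR} → row (3,1) (3,1) (3,1) (1,1) (1,1) (1,1)
{EykL, EykR, EyhL, EyhR} → row (3,1) (3,1) (3,1) (5,6) (5,6) (5,6)
{NxkL, NzkL, NykL} → row (1,4) (3,4) (6,4) (1,4) (3,4) (6,4)
{NxkR, NzkR, NykR} → row (1,4) (3,4) (7,5) (1,4) (3,4) (7,5)
{NxhL, NzhL, NyhL} → row (1,5) (3,4) (6,4) (1,5) (3,4) (6,4)
{NxhR, NzhR, NyhR} → row (1,5) (3,4) (7,5) (1,5) (3,4) (7,5)
That's 7 distinct rows out of 24 strategies.

7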